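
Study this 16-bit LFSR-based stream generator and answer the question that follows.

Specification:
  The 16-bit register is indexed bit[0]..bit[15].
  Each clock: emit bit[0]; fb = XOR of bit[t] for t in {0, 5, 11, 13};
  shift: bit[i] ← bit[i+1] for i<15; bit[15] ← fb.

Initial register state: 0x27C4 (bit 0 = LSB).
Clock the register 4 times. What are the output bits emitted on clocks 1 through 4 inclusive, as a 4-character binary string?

0010

reg_0 = 0x27C4
clock 1: out=0, reg = 0x93E2
clock 2: out=0, reg = 0xC9F1
clock 3: out=1, reg = 0xE4F8
clock 4: out=0, reg = 0x727C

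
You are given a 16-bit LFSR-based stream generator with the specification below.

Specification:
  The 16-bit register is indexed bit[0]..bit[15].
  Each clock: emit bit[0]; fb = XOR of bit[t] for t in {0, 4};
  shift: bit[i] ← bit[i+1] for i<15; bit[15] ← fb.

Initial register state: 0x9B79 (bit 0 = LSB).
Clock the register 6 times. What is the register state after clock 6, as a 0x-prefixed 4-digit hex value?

0x3A6D

reg_0 = 0x9B79
clock 1: out=1, reg = 0x4DBC
clock 2: out=0, reg = 0xA6DE
clock 3: out=0, reg = 0xD36F
clock 4: out=1, reg = 0xE9B7
clock 5: out=1, reg = 0x74DB
clock 6: out=1, reg = 0x3A6D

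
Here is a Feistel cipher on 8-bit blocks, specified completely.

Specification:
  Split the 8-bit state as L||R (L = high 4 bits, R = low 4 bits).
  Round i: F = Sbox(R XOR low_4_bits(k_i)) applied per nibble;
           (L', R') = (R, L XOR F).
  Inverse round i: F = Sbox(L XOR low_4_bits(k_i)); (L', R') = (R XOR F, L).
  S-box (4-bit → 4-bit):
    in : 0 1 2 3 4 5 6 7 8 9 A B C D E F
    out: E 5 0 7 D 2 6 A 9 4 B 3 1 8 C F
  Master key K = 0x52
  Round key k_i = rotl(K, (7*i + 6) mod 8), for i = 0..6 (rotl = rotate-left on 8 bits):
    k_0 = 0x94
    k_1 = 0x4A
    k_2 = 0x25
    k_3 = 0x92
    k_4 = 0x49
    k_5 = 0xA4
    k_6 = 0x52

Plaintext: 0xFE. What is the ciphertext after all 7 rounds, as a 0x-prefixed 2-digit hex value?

0x68

s_0 = plaintext = 0xFE
s_1 = Round(s_0, k_0) = 0xE4
s_2 = Round(s_1, k_1) = 0x42
s_3 = Round(s_2, k_2) = 0x2E
s_4 = Round(s_3, k_3) = 0xE3
s_5 = Round(s_4, k_4) = 0x35
s_6 = Round(s_5, k_5) = 0x56
s_7 = Round(s_6, k_6) = 0x68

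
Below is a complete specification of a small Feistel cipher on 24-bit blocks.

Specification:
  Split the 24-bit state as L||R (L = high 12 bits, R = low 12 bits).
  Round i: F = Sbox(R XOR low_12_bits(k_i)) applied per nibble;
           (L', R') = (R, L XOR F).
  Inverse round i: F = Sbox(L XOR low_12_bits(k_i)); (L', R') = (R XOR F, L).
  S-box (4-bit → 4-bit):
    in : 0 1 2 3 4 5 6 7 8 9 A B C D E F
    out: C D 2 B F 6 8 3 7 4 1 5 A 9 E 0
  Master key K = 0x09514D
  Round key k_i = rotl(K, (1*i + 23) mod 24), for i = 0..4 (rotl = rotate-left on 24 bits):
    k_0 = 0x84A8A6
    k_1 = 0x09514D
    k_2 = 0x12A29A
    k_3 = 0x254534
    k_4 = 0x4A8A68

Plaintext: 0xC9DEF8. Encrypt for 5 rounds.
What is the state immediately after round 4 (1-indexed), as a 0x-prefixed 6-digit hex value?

s_0 = plaintext = 0xC9DEF8
s_1 = Round(s_0, k_0) = 0xEF84F3
s_2 = Round(s_1, k_1) = 0x4F38A6
s_3 = Round(s_2, k_2) = 0x8A6549
s_4 = Round(s_3, k_3) = 0x54949F
s_5 = Round(s_4, k_4) = 0x49FB4A

0x54949F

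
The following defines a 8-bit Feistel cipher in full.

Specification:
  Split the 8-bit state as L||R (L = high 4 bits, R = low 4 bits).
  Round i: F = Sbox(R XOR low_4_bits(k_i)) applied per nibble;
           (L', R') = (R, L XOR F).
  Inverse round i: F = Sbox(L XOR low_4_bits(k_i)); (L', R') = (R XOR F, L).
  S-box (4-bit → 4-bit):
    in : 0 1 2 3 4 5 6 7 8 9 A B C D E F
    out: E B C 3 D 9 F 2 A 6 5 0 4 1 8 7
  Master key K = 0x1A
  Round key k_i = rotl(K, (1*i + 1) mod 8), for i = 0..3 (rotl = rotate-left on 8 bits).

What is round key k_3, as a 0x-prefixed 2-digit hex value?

0xA1

K = 0x1A
k_0 = rotl(K, (1*0+1) mod 8) = rotl(K, 1) = 0x34
k_1 = rotl(K, (1*1+1) mod 8) = rotl(K, 2) = 0x68
k_2 = rotl(K, (1*2+1) mod 8) = rotl(K, 3) = 0xD0
k_3 = rotl(K, (1*3+1) mod 8) = rotl(K, 4) = 0xA1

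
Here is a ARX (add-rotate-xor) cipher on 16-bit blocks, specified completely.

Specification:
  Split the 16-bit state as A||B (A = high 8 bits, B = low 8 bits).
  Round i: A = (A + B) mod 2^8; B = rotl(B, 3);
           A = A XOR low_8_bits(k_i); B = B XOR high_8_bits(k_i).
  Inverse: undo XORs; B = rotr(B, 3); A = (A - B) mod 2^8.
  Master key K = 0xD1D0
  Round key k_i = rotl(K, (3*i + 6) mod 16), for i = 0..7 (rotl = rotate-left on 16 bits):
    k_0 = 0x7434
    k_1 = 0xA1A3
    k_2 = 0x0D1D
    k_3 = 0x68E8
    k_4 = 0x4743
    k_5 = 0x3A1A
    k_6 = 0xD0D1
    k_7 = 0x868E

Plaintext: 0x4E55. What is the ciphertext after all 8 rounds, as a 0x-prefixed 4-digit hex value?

s_0 = plaintext = 0x4E55
s_1 = Round(s_0, k_0) = 0x97DE
s_2 = Round(s_1, k_1) = 0xD657
s_3 = Round(s_2, k_2) = 0x30B7
s_4 = Round(s_3, k_3) = 0x0FD5
s_5 = Round(s_4, k_4) = 0xA7E9
s_6 = Round(s_5, k_5) = 0x8A75
s_7 = Round(s_6, k_6) = 0x2E7B
s_8 = Round(s_7, k_7) = 0x275D

0x275D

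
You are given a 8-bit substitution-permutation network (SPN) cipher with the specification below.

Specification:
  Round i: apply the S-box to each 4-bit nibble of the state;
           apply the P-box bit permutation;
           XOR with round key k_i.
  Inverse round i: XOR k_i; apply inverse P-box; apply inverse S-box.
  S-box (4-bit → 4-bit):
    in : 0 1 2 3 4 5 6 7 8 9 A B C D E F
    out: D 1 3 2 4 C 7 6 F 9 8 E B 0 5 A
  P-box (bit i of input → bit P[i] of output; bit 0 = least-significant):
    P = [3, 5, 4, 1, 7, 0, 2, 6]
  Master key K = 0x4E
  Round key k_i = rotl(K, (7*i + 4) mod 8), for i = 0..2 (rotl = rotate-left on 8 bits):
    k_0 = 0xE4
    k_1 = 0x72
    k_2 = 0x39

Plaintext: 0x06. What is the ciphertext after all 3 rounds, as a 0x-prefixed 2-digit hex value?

0xC2

s_0 = plaintext = 0x06
s_1 = Round(s_0, k_0) = 0x18
s_2 = Round(s_1, k_1) = 0xC8
s_3 = Round(s_2, k_2) = 0xC2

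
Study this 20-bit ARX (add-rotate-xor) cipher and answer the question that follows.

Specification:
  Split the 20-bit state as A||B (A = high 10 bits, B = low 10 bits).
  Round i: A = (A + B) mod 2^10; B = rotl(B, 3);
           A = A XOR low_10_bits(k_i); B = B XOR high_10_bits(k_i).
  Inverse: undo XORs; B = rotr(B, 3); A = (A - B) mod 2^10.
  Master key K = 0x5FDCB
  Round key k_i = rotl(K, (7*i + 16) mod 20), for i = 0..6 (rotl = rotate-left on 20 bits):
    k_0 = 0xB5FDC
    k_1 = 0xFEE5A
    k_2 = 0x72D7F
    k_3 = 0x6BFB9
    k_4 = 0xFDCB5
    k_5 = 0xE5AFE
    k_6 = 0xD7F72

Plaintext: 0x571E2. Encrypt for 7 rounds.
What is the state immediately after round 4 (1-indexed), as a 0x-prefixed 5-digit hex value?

s_0 = plaintext = 0x571E2
s_1 = Round(s_0, k_0) = 0x389C4
s_2 = Round(s_1, k_1) = 0x3F1D8
s_3 = Round(s_2, k_2) = 0xEAF08
s_4 = Round(s_3, k_3) = 0x429E9
s_5 = Round(s_4, k_4) = 0x918BC
s_6 = Round(s_5, k_5) = 0x7F277
s_7 = Round(s_6, k_6) = 0xC04E3

0x429E9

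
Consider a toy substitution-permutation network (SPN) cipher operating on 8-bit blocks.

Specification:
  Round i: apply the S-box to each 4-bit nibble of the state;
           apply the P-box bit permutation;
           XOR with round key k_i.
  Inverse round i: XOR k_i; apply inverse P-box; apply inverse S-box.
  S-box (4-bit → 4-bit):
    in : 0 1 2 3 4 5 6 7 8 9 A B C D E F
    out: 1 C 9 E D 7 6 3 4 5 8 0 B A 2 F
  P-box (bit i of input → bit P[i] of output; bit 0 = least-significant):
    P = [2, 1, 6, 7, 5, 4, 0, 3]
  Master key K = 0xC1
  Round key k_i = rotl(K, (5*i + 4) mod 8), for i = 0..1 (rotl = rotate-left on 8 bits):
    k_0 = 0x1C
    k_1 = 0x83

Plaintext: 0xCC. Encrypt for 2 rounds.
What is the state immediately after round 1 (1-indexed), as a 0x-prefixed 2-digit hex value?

0xA2

s_0 = plaintext = 0xCC
s_1 = Round(s_0, k_0) = 0xA2
s_2 = Round(s_1, k_1) = 0x0F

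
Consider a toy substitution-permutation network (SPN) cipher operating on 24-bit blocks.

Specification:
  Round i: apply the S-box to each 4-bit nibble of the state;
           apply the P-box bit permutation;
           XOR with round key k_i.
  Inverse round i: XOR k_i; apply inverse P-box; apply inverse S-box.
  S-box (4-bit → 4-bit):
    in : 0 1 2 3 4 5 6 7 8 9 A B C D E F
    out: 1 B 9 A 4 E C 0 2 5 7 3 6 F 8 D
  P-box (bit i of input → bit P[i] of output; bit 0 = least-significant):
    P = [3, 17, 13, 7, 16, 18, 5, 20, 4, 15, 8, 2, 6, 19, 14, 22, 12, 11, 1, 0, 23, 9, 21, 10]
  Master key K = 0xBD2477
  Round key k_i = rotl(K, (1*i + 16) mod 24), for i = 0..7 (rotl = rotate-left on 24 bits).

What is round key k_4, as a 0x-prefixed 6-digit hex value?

K = 0xBD2477
k_0 = rotl(K, (1*0+16) mod 24) = rotl(K, 16) = 0x77BD24
k_1 = rotl(K, (1*1+16) mod 24) = rotl(K, 17) = 0xEF7A48
k_2 = rotl(K, (1*2+16) mod 24) = rotl(K, 18) = 0xDEF491
k_3 = rotl(K, (1*3+16) mod 24) = rotl(K, 19) = 0xBDE923
k_4 = rotl(K, (1*4+16) mod 24) = rotl(K, 20) = 0x7BD247

0x7BD247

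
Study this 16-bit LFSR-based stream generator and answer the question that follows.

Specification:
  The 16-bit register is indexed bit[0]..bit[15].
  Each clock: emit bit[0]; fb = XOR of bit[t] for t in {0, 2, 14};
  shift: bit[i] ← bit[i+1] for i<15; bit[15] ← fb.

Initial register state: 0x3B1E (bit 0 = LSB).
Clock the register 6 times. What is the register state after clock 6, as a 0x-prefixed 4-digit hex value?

reg_0 = 0x3B1E
clock 1: out=0, reg = 0x9D8F
clock 2: out=1, reg = 0x4EC7
clock 3: out=1, reg = 0xA763
clock 4: out=1, reg = 0xD3B1
clock 5: out=1, reg = 0x69D8
clock 6: out=0, reg = 0xB4EC

0xB4EC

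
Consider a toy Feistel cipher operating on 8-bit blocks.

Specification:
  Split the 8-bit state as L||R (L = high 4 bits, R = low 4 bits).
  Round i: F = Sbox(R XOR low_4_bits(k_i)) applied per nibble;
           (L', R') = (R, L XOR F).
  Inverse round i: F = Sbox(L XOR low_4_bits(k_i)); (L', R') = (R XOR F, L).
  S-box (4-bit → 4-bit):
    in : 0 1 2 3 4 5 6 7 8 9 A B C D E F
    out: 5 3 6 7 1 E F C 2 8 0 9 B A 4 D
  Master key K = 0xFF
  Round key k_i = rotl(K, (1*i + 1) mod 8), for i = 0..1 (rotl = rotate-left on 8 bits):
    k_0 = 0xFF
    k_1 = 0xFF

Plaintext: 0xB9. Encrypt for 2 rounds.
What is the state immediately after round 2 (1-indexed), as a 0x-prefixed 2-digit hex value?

s_0 = plaintext = 0xB9
s_1 = Round(s_0, k_0) = 0x94
s_2 = Round(s_1, k_1) = 0x40

0x40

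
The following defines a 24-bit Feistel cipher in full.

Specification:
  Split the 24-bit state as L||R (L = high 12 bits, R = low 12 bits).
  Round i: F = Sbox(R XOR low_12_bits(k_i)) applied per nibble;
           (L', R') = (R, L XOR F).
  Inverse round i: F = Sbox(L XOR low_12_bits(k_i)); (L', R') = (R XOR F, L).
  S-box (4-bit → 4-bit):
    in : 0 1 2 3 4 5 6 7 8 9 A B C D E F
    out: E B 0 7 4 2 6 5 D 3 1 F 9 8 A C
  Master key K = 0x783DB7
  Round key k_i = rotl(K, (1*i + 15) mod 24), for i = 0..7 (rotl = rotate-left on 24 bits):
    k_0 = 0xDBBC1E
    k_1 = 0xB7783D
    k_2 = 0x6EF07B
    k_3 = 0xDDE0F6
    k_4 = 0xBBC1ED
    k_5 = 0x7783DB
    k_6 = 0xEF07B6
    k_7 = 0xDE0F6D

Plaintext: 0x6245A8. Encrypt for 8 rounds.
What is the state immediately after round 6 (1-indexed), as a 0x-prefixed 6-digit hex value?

s_0 = plaintext = 0x6245A8
s_1 = Round(s_0, k_0) = 0x5A85D2
s_2 = Round(s_1, k_1) = 0x5D2D04
s_3 = Round(s_2, k_2) = 0xD04D8E
s_4 = Round(s_3, k_3) = 0xD8E559
s_5 = Round(s_4, k_4) = 0x55997A
s_6 = Round(s_5, k_5) = 0x97A442
s_7 = Round(s_6, k_6) = 0x442EBE
s_8 = Round(s_7, k_7) = 0xEBEFC5

0x97A442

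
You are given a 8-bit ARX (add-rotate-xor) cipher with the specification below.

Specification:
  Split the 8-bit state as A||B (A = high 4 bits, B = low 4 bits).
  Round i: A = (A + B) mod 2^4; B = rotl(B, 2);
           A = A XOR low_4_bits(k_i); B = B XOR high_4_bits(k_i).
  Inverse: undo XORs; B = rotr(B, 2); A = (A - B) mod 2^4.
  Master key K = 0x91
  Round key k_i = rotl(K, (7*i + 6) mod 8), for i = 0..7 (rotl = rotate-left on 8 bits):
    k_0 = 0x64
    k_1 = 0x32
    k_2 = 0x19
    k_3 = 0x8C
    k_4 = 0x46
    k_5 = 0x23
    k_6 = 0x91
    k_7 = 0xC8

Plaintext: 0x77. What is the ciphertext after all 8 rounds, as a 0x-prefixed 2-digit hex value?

s_0 = plaintext = 0x77
s_1 = Round(s_0, k_0) = 0xAB
s_2 = Round(s_1, k_1) = 0x7D
s_3 = Round(s_2, k_2) = 0xD6
s_4 = Round(s_3, k_3) = 0xF1
s_5 = Round(s_4, k_4) = 0x60
s_6 = Round(s_5, k_5) = 0x52
s_7 = Round(s_6, k_6) = 0x61
s_8 = Round(s_7, k_7) = 0xF8

0xF8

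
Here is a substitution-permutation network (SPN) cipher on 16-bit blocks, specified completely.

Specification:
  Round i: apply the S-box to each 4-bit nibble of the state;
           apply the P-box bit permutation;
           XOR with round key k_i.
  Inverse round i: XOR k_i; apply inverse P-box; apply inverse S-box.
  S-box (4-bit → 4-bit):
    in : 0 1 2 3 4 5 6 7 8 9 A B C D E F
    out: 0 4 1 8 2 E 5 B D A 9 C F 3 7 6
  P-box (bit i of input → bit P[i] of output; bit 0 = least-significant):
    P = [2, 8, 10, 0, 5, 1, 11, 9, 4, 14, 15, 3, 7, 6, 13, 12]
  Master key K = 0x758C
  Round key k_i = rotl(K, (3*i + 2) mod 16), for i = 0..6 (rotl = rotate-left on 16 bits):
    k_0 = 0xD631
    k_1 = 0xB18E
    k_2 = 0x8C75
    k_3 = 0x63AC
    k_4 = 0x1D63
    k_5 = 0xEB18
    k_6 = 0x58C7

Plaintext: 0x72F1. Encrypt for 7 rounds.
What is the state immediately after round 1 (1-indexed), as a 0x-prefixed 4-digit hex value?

0xCAE3

s_0 = plaintext = 0x72F1
s_1 = Round(s_0, k_0) = 0xCAE3
s_2 = Round(s_1, k_1) = 0x8975
s_3 = Round(s_2, k_2) = 0xFBDE
s_4 = Round(s_3, k_3) = 0xC6C2
s_5 = Round(s_4, k_4) = 0xA795
s_6 = Round(s_5, k_5) = 0xBC83
s_7 = Round(s_6, k_6) = 0xA2FE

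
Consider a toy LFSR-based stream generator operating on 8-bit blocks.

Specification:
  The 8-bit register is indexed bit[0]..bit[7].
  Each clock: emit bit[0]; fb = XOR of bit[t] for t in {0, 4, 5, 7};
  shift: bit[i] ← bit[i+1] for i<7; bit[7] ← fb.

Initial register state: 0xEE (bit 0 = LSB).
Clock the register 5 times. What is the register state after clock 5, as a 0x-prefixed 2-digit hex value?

0x97

reg_0 = 0xEE
clock 1: out=0, reg = 0x77
clock 2: out=1, reg = 0xBB
clock 3: out=1, reg = 0x5D
clock 4: out=1, reg = 0x2E
clock 5: out=0, reg = 0x97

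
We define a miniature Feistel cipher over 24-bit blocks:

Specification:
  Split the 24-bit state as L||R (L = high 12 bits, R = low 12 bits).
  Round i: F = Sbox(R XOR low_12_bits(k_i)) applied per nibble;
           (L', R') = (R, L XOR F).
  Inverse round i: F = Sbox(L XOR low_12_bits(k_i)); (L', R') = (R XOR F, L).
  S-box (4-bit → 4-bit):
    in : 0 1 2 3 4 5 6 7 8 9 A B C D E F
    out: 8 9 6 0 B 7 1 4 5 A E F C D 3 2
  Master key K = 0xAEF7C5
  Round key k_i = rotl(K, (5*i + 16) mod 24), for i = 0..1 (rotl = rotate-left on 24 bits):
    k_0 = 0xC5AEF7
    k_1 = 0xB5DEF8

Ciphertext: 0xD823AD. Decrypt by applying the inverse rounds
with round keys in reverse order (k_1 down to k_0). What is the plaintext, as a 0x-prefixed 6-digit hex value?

0x0193E3

s_0 = ciphertext = 0xD823AD
s_1 = InvRound(s_0, k_1) = 0x3E3D82
s_2 = InvRound(s_1, k_0) = 0x0193E3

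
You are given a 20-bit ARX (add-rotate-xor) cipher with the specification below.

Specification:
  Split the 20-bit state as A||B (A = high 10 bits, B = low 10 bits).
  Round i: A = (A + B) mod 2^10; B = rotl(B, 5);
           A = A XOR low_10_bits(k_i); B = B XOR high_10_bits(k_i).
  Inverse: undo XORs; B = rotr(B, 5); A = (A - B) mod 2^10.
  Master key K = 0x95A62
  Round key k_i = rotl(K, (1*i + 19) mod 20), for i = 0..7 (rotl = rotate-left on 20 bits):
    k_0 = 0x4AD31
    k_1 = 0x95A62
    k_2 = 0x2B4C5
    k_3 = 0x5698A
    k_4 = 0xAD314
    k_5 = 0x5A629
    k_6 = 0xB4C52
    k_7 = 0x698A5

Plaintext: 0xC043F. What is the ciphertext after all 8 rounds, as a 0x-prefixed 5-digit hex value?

s_0 = plaintext = 0xC043F
s_1 = Round(s_0, k_0) = 0x9C6CA
s_2 = Round(s_1, k_1) = 0xD6700
s_3 = Round(s_2, k_2) = 0xA70B5
s_4 = Round(s_3, k_3) = 0xB6FFF
s_5 = Round(s_4, k_4) = 0x7394B
s_6 = Round(s_5, k_5) = 0x4C003
s_7 = Round(s_6, k_6) = 0x586B3
s_8 = Round(s_7, k_7) = 0x2C7D3

0x2C7D3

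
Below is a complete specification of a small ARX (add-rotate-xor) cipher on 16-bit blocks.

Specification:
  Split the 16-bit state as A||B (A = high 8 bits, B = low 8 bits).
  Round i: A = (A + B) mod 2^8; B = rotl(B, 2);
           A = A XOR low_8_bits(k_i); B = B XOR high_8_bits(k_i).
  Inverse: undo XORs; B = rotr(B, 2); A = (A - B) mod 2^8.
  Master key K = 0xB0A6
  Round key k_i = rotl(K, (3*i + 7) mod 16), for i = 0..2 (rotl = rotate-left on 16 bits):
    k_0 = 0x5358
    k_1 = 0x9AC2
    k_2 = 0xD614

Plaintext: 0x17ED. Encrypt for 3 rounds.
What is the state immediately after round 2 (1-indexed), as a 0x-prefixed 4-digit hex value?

0x8209

s_0 = plaintext = 0x17ED
s_1 = Round(s_0, k_0) = 0x5CE4
s_2 = Round(s_1, k_1) = 0x8209
s_3 = Round(s_2, k_2) = 0x9FF2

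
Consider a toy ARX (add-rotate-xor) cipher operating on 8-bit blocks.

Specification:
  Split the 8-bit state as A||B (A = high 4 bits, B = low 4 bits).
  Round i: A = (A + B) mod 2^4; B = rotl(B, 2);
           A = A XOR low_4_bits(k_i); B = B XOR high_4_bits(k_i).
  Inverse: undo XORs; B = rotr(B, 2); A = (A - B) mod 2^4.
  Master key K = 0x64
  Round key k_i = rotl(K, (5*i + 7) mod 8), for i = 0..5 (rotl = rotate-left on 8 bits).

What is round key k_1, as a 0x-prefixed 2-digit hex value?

0x46

K = 0x64
k_0 = rotl(K, (5*0+7) mod 8) = rotl(K, 7) = 0x32
k_1 = rotl(K, (5*1+7) mod 8) = rotl(K, 4) = 0x46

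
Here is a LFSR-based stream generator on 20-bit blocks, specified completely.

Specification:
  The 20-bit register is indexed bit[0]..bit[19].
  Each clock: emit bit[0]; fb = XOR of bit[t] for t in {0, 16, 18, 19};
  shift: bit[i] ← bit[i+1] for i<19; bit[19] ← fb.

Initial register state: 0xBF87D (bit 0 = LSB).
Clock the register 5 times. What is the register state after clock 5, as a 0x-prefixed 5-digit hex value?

reg_0 = 0xBF87D
clock 1: out=1, reg = 0xDFC3E
clock 2: out=0, reg = 0xEFE1F
clock 3: out=1, reg = 0xF7F0F
clock 4: out=1, reg = 0x7BF87
clock 5: out=1, reg = 0xBDFC3

0xBDFC3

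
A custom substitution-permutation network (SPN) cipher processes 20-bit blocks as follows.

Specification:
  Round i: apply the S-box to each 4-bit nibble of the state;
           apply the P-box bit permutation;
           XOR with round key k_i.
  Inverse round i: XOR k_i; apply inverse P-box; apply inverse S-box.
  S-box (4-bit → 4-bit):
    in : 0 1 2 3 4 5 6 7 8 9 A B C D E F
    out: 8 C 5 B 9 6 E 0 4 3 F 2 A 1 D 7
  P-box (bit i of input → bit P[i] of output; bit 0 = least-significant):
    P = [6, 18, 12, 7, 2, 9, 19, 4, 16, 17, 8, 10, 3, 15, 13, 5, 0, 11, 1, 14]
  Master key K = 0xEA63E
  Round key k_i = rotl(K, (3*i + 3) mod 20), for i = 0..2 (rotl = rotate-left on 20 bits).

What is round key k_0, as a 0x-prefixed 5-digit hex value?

0x531F7

K = 0xEA63E
k_0 = rotl(K, (3*0+3) mod 20) = rotl(K, 3) = 0x531F7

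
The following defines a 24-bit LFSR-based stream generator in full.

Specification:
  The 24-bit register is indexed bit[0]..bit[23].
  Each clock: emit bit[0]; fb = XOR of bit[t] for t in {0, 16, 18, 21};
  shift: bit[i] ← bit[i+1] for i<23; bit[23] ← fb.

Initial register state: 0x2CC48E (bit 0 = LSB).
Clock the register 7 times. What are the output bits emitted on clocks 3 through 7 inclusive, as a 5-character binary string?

reg_0 = 0x2CC48E
clock 1: out=0, reg = 0x166247
clock 2: out=1, reg = 0x0B3123
clock 3: out=1, reg = 0x059891
clock 4: out=1, reg = 0x82CC48
clock 5: out=0, reg = 0x416624
clock 6: out=0, reg = 0xA0B312
clock 7: out=0, reg = 0xD05989

11000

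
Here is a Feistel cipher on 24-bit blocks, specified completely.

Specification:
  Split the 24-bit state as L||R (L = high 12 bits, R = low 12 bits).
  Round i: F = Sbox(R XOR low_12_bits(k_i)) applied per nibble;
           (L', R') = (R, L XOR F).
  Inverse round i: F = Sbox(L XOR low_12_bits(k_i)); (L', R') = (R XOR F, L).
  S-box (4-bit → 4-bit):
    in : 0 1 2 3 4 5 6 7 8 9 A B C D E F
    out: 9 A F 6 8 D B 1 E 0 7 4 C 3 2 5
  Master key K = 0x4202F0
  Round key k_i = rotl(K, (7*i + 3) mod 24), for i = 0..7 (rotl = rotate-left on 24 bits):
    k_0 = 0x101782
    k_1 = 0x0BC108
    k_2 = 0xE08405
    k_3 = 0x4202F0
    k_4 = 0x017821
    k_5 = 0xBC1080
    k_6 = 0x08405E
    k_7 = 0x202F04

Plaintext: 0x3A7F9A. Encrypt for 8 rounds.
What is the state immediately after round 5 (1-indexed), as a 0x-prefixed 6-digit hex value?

0x1B8C94

s_0 = plaintext = 0x3A7F9A
s_1 = Round(s_0, k_0) = 0xF9AD09
s_2 = Round(s_1, k_1) = 0xD09300
s_3 = Round(s_2, k_2) = 0x300C94
s_4 = Round(s_3, k_3) = 0xC941B8
s_5 = Round(s_4, k_4) = 0x1B8C94
s_6 = Round(s_5, k_5) = 0xC94D10
s_7 = Round(s_6, k_6) = 0xD10F16
s_8 = Round(s_7, k_7) = 0xF164BF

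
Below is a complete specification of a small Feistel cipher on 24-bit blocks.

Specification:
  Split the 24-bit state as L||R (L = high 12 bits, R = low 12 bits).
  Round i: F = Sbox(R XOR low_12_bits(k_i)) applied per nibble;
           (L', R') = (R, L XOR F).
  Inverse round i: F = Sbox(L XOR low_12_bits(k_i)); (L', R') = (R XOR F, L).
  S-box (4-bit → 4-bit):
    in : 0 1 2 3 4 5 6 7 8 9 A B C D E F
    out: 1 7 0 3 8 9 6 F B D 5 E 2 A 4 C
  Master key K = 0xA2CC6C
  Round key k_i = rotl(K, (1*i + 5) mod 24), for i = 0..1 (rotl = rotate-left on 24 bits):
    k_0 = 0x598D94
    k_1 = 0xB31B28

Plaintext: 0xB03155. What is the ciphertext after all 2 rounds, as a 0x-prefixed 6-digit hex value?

0x924147

s_0 = plaintext = 0xB03155
s_1 = Round(s_0, k_0) = 0x155924
s_2 = Round(s_1, k_1) = 0x924147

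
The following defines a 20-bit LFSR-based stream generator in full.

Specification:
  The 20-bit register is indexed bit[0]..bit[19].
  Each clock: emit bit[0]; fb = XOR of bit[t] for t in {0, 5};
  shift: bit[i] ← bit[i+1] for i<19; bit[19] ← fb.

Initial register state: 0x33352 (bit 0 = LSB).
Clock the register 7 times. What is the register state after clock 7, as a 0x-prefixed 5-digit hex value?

reg_0 = 0x33352
clock 1: out=0, reg = 0x199A9
clock 2: out=1, reg = 0x0CCD4
clock 3: out=0, reg = 0x0666A
clock 4: out=0, reg = 0x83335
clock 5: out=1, reg = 0x4199A
clock 6: out=0, reg = 0x20CCD
clock 7: out=1, reg = 0x90666

0x90666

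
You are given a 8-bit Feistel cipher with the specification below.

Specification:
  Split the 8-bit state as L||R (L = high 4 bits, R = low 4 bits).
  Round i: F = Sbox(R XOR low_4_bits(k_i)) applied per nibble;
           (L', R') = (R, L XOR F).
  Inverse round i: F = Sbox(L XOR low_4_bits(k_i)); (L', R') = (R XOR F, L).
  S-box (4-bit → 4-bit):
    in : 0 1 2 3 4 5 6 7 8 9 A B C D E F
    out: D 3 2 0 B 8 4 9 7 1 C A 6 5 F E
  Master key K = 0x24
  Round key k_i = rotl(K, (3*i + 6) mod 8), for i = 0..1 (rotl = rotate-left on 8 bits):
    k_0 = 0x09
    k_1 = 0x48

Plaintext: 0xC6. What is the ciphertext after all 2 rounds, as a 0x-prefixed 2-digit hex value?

s_0 = plaintext = 0xC6
s_1 = Round(s_0, k_0) = 0x62
s_2 = Round(s_1, k_1) = 0x2A

0x2A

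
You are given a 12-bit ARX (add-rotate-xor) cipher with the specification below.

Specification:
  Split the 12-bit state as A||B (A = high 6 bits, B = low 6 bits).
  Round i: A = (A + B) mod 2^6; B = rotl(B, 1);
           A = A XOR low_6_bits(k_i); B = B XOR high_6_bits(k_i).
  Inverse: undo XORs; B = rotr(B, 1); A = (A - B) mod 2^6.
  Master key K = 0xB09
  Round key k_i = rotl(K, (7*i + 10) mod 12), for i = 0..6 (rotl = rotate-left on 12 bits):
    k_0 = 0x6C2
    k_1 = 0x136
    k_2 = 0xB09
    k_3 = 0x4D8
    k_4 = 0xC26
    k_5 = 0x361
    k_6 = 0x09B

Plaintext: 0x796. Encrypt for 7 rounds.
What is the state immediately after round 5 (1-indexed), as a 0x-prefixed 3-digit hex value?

0x439

s_0 = plaintext = 0x796
s_1 = Round(s_0, k_0) = 0xDB7
s_2 = Round(s_1, k_1) = 0x6EB
s_3 = Round(s_2, k_2) = 0x3FB
s_4 = Round(s_3, k_3) = 0x4A4
s_5 = Round(s_4, k_4) = 0x439
s_6 = Round(s_5, k_5) = 0xA3E
s_7 = Round(s_6, k_6) = 0xF7F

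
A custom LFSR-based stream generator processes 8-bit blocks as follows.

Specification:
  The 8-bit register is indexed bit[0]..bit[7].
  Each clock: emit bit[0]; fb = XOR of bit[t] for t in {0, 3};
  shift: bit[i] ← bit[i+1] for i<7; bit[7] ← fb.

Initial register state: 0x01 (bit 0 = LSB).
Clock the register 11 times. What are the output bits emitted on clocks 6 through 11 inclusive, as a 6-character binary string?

reg_0 = 0x01
clock 1: out=1, reg = 0x80
clock 2: out=0, reg = 0x40
clock 3: out=0, reg = 0x20
clock 4: out=0, reg = 0x10
clock 5: out=0, reg = 0x08
clock 6: out=0, reg = 0x84
clock 7: out=0, reg = 0x42
clock 8: out=0, reg = 0x21
clock 9: out=1, reg = 0x90
clock 10: out=0, reg = 0x48
clock 11: out=0, reg = 0xA4

000100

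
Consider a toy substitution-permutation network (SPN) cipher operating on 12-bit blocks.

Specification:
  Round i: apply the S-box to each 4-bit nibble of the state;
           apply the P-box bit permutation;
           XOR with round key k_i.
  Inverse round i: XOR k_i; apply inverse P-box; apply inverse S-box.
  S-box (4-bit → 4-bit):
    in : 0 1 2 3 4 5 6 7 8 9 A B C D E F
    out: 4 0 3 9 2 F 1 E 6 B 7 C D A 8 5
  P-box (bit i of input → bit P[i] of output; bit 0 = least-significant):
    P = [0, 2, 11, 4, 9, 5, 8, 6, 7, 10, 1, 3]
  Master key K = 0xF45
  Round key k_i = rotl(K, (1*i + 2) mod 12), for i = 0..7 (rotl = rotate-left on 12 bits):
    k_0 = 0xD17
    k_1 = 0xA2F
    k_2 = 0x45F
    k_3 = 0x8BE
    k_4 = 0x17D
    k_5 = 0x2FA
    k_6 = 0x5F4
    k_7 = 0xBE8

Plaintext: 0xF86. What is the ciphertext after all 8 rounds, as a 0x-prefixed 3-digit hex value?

s_0 = plaintext = 0xF86
s_1 = Round(s_0, k_0) = 0xCB4
s_2 = Round(s_1, k_1) = 0xBE1
s_3 = Round(s_2, k_2) = 0x415
s_4 = Round(s_3, k_3) = 0x4AB
s_5 = Round(s_4, k_4) = 0xE4D
s_6 = Round(s_5, k_5) = 0x2C6
s_7 = Round(s_6, k_6) = 0x235
s_8 = Round(s_7, k_7) = 0x53D

0x53D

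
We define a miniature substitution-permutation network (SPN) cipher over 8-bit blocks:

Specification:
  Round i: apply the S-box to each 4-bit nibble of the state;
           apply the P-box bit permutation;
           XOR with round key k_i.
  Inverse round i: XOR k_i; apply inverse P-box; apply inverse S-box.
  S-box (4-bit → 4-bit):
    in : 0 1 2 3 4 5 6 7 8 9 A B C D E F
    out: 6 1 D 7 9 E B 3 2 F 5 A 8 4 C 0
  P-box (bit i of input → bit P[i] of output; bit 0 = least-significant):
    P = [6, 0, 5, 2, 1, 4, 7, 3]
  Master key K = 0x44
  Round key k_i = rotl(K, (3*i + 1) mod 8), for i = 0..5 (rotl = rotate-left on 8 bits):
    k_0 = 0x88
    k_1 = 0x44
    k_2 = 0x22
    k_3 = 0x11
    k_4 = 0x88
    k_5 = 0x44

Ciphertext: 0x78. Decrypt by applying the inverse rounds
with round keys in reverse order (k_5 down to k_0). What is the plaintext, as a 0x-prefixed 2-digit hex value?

0x38

s_0 = ciphertext = 0x78
s_1 = InvRound(s_0, k_5) = 0xBE
s_2 = InvRound(s_1, k_4) = 0x7E
s_3 = InvRound(s_2, k_3) = 0x49
s_4 = InvRound(s_3, k_2) = 0x43
s_5 = InvRound(s_4, k_1) = 0x1B
s_6 = InvRound(s_5, k_0) = 0x38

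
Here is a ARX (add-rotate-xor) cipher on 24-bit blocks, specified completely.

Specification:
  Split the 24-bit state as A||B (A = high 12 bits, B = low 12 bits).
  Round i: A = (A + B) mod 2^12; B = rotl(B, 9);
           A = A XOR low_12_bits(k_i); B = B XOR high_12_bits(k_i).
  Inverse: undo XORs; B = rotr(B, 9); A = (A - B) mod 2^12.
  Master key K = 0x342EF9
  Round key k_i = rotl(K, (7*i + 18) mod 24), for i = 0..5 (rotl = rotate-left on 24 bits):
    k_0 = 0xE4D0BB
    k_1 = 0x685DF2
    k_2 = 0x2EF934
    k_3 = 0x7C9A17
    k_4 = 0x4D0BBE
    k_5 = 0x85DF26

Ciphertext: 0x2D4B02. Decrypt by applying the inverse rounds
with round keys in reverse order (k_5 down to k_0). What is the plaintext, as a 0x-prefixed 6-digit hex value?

0x5AEBEE

s_0 = ciphertext = 0x2D4B02
s_1 = InvRound(s_0, k_5) = 0x2F9AF9
s_2 = InvRound(s_1, k_4) = 0x7F814F
s_3 = InvRound(s_2, k_3) = 0x9BC433
s_4 = InvRound(s_3, k_2) = 0x9A56E3
s_5 = InvRound(s_4, k_1) = 0x127330
s_6 = InvRound(s_5, k_0) = 0x5AEBEE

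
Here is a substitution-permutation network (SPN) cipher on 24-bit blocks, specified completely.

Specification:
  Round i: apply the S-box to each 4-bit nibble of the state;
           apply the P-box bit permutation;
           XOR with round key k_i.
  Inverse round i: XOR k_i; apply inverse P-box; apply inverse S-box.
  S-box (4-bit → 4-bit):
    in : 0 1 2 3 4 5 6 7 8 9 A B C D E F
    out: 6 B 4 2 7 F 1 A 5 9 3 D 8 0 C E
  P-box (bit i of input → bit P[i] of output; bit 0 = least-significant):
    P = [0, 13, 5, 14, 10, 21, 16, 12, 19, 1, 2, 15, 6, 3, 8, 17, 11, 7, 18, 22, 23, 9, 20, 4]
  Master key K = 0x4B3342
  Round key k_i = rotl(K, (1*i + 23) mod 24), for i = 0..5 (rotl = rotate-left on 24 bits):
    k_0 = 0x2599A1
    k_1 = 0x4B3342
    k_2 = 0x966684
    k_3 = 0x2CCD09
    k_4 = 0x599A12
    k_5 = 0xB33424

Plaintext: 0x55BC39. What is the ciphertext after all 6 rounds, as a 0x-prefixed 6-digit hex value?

s_0 = plaintext = 0x55BC39
s_1 = Round(s_0, k_0) = 0xD35270
s_2 = Round(s_1, k_1) = 0x6902AE
s_3 = Round(s_2, k_2) = 0x762BA8
s_4 = Round(s_3, k_3) = 0x04423C
s_5 = Round(s_4, k_4) = 0x6DD1DE
s_6 = Round(s_5, k_5) = 0x3BF406

0x3BF406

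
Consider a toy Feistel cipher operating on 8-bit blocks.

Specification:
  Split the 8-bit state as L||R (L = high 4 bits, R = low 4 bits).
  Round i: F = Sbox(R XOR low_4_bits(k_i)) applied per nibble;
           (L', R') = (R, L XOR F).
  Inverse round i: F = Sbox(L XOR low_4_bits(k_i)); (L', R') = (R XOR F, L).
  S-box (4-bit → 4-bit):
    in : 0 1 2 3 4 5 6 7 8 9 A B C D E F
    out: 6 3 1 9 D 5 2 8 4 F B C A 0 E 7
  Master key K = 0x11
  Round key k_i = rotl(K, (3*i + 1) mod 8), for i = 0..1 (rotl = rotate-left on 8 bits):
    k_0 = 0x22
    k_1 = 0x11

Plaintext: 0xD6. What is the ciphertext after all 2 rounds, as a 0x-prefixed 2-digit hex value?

0x05

s_0 = plaintext = 0xD6
s_1 = Round(s_0, k_0) = 0x60
s_2 = Round(s_1, k_1) = 0x05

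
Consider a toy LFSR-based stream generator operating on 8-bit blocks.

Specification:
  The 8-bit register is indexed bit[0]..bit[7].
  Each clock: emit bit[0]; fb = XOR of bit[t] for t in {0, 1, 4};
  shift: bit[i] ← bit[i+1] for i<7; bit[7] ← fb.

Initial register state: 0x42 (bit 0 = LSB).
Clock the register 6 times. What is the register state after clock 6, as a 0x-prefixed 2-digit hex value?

reg_0 = 0x42
clock 1: out=0, reg = 0xA1
clock 2: out=1, reg = 0xD0
clock 3: out=0, reg = 0xE8
clock 4: out=0, reg = 0x74
clock 5: out=0, reg = 0xBA
clock 6: out=0, reg = 0x5D

0x5D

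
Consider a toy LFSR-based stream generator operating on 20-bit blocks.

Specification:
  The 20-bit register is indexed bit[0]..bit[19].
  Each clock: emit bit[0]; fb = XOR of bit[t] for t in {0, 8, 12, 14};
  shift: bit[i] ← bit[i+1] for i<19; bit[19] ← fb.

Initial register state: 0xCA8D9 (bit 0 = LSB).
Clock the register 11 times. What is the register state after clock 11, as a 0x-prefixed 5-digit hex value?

0xF9395

reg_0 = 0xCA8D9
clock 1: out=1, reg = 0xE546C
clock 2: out=0, reg = 0x72A36
clock 3: out=0, reg = 0x3951B
clock 4: out=1, reg = 0x9CA8D
clock 5: out=1, reg = 0x4E546
clock 6: out=0, reg = 0x272A3
clock 7: out=1, reg = 0x93951
clock 8: out=1, reg = 0xC9CA8
clock 9: out=0, reg = 0xE4E54
clock 10: out=0, reg = 0xF272A
clock 11: out=0, reg = 0xF9395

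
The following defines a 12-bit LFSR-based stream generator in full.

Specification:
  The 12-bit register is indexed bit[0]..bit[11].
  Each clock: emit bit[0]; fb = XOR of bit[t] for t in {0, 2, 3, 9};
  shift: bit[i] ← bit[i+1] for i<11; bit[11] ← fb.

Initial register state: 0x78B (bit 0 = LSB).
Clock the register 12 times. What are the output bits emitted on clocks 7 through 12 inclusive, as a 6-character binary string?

011110

reg_0 = 0x78B
clock 1: out=1, reg = 0xBC5
clock 2: out=1, reg = 0xDE2
clock 3: out=0, reg = 0x6F1
clock 4: out=1, reg = 0x378
clock 5: out=0, reg = 0x1BC
clock 6: out=0, reg = 0x0DE
clock 7: out=0, reg = 0x06F
clock 8: out=1, reg = 0x837
clock 9: out=1, reg = 0x41B
clock 10: out=1, reg = 0x20D
clock 11: out=1, reg = 0x106
clock 12: out=0, reg = 0x883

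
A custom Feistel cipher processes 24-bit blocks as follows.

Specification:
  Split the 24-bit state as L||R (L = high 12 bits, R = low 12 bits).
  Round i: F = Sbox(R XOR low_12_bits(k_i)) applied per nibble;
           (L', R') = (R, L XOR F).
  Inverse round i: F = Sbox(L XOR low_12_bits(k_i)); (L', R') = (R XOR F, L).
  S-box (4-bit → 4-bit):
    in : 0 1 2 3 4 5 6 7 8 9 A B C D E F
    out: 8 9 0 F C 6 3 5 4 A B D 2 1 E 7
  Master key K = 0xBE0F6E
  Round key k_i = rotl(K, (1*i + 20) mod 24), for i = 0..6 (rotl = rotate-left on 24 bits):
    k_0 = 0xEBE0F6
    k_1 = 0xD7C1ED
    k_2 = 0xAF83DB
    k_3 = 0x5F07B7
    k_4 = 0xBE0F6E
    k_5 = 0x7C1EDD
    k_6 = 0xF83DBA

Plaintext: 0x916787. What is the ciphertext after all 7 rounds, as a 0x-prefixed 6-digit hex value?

0xFC4ED3

s_0 = plaintext = 0x916787
s_1 = Round(s_0, k_0) = 0x787C4F
s_2 = Round(s_1, k_1) = 0xC4F637
s_3 = Round(s_2, k_2) = 0x637AAD
s_4 = Round(s_3, k_3) = 0xAAD7AC
s_5 = Round(s_4, k_4) = 0x7ACE8D
s_6 = Round(s_5, k_5) = 0xE8DFC4
s_7 = Round(s_6, k_6) = 0xFC4ED3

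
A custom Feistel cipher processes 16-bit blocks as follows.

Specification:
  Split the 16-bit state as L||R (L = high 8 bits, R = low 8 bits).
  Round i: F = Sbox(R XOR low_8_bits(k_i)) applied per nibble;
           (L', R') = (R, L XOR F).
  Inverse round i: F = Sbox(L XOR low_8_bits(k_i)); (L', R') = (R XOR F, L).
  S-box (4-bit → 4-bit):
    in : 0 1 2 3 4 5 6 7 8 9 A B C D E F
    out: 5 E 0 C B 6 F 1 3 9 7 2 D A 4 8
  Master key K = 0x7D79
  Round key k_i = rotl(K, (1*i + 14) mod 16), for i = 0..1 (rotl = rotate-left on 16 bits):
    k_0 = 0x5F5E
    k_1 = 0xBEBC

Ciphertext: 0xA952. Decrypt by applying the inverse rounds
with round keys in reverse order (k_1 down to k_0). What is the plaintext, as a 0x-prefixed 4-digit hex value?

s_0 = ciphertext = 0xA952
s_1 = InvRound(s_0, k_1) = 0xB4A9
s_2 = InvRound(s_1, k_0) = 0xEEB4

0xEEB4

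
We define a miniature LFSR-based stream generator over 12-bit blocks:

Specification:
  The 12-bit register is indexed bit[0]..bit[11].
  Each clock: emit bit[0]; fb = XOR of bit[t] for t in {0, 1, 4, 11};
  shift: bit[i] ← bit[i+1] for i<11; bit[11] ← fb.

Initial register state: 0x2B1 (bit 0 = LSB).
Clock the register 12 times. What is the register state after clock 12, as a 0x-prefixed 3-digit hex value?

0x4BE

reg_0 = 0x2B1
clock 1: out=1, reg = 0x158
clock 2: out=0, reg = 0x8AC
clock 3: out=0, reg = 0xC56
clock 4: out=0, reg = 0xE2B
clock 5: out=1, reg = 0xF15
clock 6: out=1, reg = 0xF8A
clock 7: out=0, reg = 0x7C5
clock 8: out=1, reg = 0xBE2
clock 9: out=0, reg = 0x5F1
clock 10: out=1, reg = 0x2F8
clock 11: out=0, reg = 0x97C
clock 12: out=0, reg = 0x4BE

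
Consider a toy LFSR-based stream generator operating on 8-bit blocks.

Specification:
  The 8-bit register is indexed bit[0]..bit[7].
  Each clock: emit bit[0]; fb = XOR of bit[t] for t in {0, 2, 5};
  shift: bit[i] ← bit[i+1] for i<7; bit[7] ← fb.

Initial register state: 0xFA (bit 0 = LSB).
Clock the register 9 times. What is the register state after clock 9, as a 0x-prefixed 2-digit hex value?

0xED

reg_0 = 0xFA
clock 1: out=0, reg = 0xFD
clock 2: out=1, reg = 0xFE
clock 3: out=0, reg = 0x7F
clock 4: out=1, reg = 0xBF
clock 5: out=1, reg = 0xDF
clock 6: out=1, reg = 0x6F
clock 7: out=1, reg = 0xB7
clock 8: out=1, reg = 0xDB
clock 9: out=1, reg = 0xED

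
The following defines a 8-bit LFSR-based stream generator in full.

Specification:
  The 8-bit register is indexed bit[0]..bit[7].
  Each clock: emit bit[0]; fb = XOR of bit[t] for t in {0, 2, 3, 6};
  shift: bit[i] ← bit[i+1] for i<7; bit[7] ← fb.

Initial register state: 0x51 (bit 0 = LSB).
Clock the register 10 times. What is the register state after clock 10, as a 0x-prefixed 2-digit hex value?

reg_0 = 0x51
clock 1: out=1, reg = 0x28
clock 2: out=0, reg = 0x94
clock 3: out=0, reg = 0xCA
clock 4: out=0, reg = 0x65
clock 5: out=1, reg = 0xB2
clock 6: out=0, reg = 0x59
clock 7: out=1, reg = 0xAC
clock 8: out=0, reg = 0x56
clock 9: out=0, reg = 0x2B
clock 10: out=1, reg = 0x15

0x15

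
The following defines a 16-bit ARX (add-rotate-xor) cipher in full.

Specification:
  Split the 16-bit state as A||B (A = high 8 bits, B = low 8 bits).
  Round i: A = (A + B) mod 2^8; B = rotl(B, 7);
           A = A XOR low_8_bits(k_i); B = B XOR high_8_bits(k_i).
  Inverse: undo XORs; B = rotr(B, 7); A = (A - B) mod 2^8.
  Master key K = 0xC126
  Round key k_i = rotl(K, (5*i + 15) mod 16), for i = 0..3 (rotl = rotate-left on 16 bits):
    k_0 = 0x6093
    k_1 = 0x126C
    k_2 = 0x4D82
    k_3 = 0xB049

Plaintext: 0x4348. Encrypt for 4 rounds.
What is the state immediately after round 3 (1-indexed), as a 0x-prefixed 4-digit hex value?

s_0 = plaintext = 0x4348
s_1 = Round(s_0, k_0) = 0x1844
s_2 = Round(s_1, k_1) = 0x3030
s_3 = Round(s_2, k_2) = 0xE255
s_4 = Round(s_3, k_3) = 0x7E1A

0xE255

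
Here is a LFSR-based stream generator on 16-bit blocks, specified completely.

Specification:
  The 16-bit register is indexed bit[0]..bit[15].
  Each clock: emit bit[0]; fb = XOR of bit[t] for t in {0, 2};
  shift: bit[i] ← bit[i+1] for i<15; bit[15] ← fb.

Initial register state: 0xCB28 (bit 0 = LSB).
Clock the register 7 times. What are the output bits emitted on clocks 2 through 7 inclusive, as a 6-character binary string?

001010

reg_0 = 0xCB28
clock 1: out=0, reg = 0x6594
clock 2: out=0, reg = 0xB2CA
clock 3: out=0, reg = 0x5965
clock 4: out=1, reg = 0x2CB2
clock 5: out=0, reg = 0x1659
clock 6: out=1, reg = 0x8B2C
clock 7: out=0, reg = 0xC596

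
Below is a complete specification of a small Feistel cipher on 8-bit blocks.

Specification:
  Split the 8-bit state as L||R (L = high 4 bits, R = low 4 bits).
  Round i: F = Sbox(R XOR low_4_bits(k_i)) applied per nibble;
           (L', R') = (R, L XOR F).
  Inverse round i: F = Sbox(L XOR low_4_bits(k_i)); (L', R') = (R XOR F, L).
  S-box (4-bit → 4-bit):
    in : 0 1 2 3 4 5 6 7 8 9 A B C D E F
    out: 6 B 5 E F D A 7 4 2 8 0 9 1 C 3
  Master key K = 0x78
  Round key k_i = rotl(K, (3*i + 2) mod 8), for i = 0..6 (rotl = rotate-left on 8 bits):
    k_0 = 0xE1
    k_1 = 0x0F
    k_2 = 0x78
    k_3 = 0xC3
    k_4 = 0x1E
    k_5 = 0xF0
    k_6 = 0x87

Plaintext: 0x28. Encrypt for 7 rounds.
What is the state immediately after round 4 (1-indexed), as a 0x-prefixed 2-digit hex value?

s_0 = plaintext = 0x28
s_1 = Round(s_0, k_0) = 0x80
s_2 = Round(s_1, k_1) = 0x0B
s_3 = Round(s_2, k_2) = 0xBE
s_4 = Round(s_3, k_3) = 0xEA
s_5 = Round(s_4, k_4) = 0xA1
s_6 = Round(s_5, k_5) = 0x11
s_7 = Round(s_6, k_6) = 0x1B

0xEA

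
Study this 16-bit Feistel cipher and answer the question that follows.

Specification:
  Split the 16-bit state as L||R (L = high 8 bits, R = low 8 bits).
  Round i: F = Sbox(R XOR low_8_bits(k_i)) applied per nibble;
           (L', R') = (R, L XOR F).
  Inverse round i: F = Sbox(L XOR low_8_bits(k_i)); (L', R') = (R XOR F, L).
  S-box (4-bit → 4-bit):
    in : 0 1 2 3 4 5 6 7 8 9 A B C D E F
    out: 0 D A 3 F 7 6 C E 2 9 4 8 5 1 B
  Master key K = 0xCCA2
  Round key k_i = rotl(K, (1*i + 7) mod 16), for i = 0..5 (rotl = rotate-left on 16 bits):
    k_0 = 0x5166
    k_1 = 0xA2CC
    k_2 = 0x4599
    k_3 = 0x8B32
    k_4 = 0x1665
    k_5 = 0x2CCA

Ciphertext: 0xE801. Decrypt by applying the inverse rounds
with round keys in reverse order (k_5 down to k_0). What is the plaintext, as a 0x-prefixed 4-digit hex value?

s_0 = ciphertext = 0xE801
s_1 = InvRound(s_0, k_5) = 0xABE8
s_2 = InvRound(s_1, k_4) = 0x69AB
s_3 = InvRound(s_2, k_3) = 0xDF69
s_4 = InvRound(s_3, k_2) = 0x9FDF
s_5 = InvRound(s_4, k_1) = 0xAC9F
s_6 = InvRound(s_5, k_0) = 0x16AC

0x16AC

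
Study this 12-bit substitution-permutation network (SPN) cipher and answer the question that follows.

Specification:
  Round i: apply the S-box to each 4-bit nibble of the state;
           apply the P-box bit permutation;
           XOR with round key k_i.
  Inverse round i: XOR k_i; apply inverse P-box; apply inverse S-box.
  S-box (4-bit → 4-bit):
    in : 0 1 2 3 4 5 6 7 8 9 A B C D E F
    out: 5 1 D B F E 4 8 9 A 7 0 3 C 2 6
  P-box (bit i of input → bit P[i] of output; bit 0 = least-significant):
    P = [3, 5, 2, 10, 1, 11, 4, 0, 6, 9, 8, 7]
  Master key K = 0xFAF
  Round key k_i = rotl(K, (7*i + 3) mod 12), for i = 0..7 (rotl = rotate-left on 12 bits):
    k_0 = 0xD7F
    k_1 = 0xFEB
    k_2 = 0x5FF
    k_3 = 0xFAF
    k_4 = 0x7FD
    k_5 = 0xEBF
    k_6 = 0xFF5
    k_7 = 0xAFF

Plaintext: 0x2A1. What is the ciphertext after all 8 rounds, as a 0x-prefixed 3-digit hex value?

0xD09

s_0 = plaintext = 0x2A1
s_1 = Round(s_0, k_0) = 0x4A5
s_2 = Round(s_1, k_1) = 0x01D
s_3 = Round(s_2, k_2) = 0x0B9
s_4 = Round(s_3, k_3) = 0xACF
s_5 = Round(s_4, k_4) = 0xC9B
s_6 = Round(s_5, k_5) = 0x4FE
s_7 = Round(s_6, k_6) = 0x405
s_8 = Round(s_7, k_7) = 0xD09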